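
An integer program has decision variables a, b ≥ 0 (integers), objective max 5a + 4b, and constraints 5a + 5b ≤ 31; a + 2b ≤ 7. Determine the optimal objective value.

30

Relaxing integrality, the LP optimum is 31.00 at (a,b) = (6.2, 0), which is not an integer point.
(a,b)=(6,0): 5·6+5·0=30≤31, 1·6+2·0=6≤7, objective 30.
(a,b)=(5,1): 5·5+5·1=30≤31, 1·5+2·1=7≤7, objective 29.
(a,b)=(5,0): 5·5+5·0=25≤31, 1·5+2·0=5≤7, objective 25.
No feasible integer point exceeds 30.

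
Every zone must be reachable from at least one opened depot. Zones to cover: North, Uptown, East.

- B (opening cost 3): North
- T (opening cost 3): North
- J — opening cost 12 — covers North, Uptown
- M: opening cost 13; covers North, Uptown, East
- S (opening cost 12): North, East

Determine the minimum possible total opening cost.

13

The greedy cost-per-new-zone heuristic would pick B and M for 16, but a cheaper cover exists.
M alone covers North, Uptown, East — every zone.
Total opening cost: 13.
No cover costs less than 13.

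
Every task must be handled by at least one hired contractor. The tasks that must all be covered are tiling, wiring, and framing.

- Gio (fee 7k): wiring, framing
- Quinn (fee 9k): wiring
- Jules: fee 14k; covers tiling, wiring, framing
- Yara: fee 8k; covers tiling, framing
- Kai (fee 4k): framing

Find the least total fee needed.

14

The greedy cost-per-new-task heuristic would pick Gio and Yara for 15, but a cheaper cover exists.
Jules alone covers tiling, wiring, framing — every task.
Total fee: 14.
No cover costs less than 14.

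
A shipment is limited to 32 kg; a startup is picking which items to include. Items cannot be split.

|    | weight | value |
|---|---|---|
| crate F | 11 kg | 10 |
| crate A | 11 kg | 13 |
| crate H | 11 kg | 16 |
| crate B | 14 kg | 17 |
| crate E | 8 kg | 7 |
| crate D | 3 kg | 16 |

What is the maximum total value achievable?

49

Take crate H, crate B, and crate D: weight 11 + 14 + 3 = 28 ≤ 32, value 16 + 17 + 16 = 49.
No other feasible combination does better.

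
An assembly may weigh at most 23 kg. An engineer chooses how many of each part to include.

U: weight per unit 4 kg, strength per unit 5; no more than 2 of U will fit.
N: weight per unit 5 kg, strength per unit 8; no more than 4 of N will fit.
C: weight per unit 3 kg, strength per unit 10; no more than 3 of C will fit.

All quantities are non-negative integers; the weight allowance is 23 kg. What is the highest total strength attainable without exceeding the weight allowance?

51

C has the best ratio (10/3); taking only C gives at most 3×10 = 30 (stopped by the supply cap of 3).
Mixing does better — 1×U, 2×N, and 3×C: weight 23 ≤ 23, strength 1·5 + 2·8 + 3·10 = 51.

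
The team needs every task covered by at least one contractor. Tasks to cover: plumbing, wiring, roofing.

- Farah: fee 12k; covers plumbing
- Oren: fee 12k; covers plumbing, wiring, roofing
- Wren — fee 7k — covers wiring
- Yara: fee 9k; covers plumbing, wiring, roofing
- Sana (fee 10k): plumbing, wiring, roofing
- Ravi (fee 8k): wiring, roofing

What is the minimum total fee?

Yara alone covers plumbing, wiring, roofing — every task.
Total fee: 9.

9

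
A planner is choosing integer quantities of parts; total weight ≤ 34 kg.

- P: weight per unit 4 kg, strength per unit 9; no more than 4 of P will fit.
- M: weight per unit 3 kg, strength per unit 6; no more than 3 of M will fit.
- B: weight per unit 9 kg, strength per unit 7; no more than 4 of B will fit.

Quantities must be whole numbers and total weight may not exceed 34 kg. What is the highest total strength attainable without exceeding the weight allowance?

61

This is a bounded integer knapsack.
P has the best ratio (9/4); taking only P gives at most 4×9 = 36 (stopped by the supply cap of 4).
Mixing does better — 4×P, 3×M, and 1×B: weight 34 ≤ 34, strength 4·9 + 3·6 + 1·7 = 61.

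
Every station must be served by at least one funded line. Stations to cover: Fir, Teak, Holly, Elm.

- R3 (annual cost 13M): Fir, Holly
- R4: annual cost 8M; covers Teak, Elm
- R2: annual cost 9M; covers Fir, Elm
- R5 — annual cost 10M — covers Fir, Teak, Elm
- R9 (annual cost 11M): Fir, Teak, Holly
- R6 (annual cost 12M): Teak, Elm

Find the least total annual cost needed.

The greedy cost-per-new-station heuristic would pick R5 and R9 for 21, but a cheaper cover exists.
Choose R4 and R9: together they cover Fir, Teak, Holly, Elm — every station.
Total annual cost: 8 + 11 = 19.
No cover costs less than 19.

19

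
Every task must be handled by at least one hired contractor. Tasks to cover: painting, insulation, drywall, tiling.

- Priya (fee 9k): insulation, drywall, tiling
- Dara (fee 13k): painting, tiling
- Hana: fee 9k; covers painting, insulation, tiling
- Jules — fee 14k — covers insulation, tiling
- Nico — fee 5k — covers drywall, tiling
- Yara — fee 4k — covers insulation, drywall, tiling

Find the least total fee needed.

Choose Hana and Yara: together they cover painting, insulation, drywall, tiling — every task.
Total fee: 9 + 4 = 13.
No cover costs less than 13.

13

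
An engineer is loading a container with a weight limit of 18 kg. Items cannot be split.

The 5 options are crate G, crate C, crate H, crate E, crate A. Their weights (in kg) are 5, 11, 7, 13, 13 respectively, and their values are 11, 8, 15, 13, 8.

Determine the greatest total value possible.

This is an integer program with binary decision variables.
crate G + crate E: weight 5 + 13 = 18 ≤ 18, value 11 + 13 = 24.
crate G + crate H: weight 5 + 7 = 12 ≤ 18, value 11 + 15 = 26.
Best is crate G and crate H with total value 26.

26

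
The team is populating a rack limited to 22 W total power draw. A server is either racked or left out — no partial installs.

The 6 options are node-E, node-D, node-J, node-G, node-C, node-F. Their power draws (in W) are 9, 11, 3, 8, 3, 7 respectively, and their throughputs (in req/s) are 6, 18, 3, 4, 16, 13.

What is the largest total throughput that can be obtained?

47

Take node-D, node-C, and node-F: power draw 11 + 3 + 7 = 21 ≤ 22, throughput 18 + 16 + 13 = 47.
No other feasible combination does better.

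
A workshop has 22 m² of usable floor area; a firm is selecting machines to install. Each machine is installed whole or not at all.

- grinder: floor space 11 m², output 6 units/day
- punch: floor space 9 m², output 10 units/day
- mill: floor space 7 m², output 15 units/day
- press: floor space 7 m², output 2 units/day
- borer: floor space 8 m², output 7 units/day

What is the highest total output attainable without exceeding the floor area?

25

Treat it as a binary knapsack problem.
mill + borer: floor space 7 + 8 = 15 ≤ 22, output 15 + 7 = 22.
punch + mill: floor space 9 + 7 = 16 ≤ 22, output 10 + 15 = 25.
mill + press + borer: floor space 7 + 7 + 8 = 22 ≤ 22, output 15 + 2 + 7 = 24.
Best is punch and mill with total output 25.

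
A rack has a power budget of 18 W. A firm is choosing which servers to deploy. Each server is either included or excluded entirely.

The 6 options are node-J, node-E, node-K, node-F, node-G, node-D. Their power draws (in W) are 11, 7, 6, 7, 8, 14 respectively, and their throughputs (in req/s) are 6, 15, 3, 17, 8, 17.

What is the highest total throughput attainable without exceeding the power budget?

node-E + node-F: power draw 7 + 7 = 14 ≤ 18, throughput 15 + 17 = 32.
node-F + node-G: power draw 7 + 8 = 15 ≤ 18, throughput 17 + 8 = 25.
Best is node-E and node-F with total throughput 32.

32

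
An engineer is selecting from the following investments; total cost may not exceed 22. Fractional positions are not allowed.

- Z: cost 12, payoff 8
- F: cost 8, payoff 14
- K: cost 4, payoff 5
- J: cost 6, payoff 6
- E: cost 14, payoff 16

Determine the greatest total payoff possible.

Allowing fractional choices, the relaxed optimum would be about 30.4, but investments are indivisible.
F + K + J: cost 8 + 4 + 6 = 18 ≤ 22, payoff 14 + 5 + 6 = 25.
F + E: cost 8 + 14 = 22 ≤ 22, payoff 14 + 16 = 30.
Z + F: cost 12 + 8 = 20 ≤ 22, payoff 8 + 14 = 22.
Best is F and E with total payoff 30.

30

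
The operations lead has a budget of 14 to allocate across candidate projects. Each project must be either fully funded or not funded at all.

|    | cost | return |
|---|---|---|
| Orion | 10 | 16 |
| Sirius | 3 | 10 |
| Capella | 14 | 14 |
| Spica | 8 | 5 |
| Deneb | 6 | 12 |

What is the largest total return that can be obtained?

26

This is a 0-1 knapsack instance.
Take Orion and Sirius: cost 10 + 3 = 13 ≤ 14, return 16 + 10 = 26.
No other feasible combination does better.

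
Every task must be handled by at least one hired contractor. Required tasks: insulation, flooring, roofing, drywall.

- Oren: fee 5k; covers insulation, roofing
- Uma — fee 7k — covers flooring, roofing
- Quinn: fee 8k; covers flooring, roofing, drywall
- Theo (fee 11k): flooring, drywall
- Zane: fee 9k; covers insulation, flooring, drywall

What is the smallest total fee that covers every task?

Choose Oren and Quinn: together they cover insulation, flooring, roofing, drywall — every task.
Total fee: 5 + 8 = 13.
No cover costs less than 13.

13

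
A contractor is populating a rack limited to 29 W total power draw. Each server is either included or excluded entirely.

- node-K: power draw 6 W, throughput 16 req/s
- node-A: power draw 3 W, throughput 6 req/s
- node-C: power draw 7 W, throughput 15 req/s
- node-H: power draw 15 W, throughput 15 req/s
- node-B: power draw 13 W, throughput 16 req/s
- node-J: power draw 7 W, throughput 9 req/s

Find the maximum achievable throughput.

Treat it as a binary knapsack problem.
node-K + node-C + node-B: power draw 6 + 7 + 13 = 26 ≤ 29, throughput 16 + 15 + 16 = 47.
node-K + node-A + node-C + node-B: power draw 6 + 3 + 7 + 13 = 29 ≤ 29, throughput 16 + 6 + 15 + 16 = 53.
Best is node-K, node-A, node-C, and node-B with total throughput 53.

53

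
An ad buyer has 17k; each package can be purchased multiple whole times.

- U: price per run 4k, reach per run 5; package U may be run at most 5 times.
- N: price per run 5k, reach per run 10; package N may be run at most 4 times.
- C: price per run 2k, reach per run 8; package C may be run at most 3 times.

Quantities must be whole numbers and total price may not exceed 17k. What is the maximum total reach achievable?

C has the best ratio (8/2); taking only C gives at most 3×8 = 24 (stopped by the supply cap of 3).
Mixing does better — 2×N and 3×C: price 16 ≤ 17, reach 2·10 + 3·8 = 44.

44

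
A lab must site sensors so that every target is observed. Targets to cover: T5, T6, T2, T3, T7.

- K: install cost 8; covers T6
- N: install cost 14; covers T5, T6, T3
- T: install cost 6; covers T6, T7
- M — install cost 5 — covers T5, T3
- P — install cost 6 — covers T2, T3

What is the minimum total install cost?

Choose T, M, and P: together they cover T5, T6, T2, T3, T7 — every target.
Total install cost: 6 + 5 + 6 = 17.

17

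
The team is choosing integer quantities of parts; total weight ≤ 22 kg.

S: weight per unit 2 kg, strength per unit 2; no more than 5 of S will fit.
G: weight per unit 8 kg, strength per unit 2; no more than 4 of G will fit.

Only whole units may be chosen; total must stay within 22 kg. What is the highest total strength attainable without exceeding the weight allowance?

5×S and 1×G: weight 18 ≤ 22, strength 5·2 + 1·2 = 12.
3×S and 2×G: weight 22 ≤ 22, strength 3·2 + 2·2 = 10.
Best is 12.

12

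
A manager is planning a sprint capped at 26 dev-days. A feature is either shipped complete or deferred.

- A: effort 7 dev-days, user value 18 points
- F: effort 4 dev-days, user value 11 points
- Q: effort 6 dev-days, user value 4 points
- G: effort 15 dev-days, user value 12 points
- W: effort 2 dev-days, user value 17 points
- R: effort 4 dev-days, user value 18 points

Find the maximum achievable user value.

68

A + F + W + R: effort 7 + 4 + 2 + 4 = 17 ≤ 26, user value 18 + 11 + 17 + 18 = 64.
A + F + Q + W + R: effort 7 + 4 + 6 + 2 + 4 = 23 ≤ 26, user value 18 + 11 + 4 + 17 + 18 = 68.
Best is A, F, Q, W, and R with total user value 68.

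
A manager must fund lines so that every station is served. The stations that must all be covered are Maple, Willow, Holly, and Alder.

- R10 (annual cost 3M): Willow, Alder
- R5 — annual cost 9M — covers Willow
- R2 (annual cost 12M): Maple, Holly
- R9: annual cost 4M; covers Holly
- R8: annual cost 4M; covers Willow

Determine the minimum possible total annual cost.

15

This is an integer covering problem.
The greedy cost-per-new-station heuristic would pick R10, R9, and R2 for 19, but a cheaper cover exists.
Choose R10 and R2: together they cover Maple, Willow, Holly, Alder — every station.
Total annual cost: 3 + 12 = 15.
No cover costs less than 15.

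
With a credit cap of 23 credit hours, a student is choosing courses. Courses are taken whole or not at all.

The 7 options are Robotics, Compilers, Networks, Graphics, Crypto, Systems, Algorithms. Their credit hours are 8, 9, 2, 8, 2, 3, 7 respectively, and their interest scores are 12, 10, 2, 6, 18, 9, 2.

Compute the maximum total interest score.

49

Robotics + Compilers + Crypto + Systems: credit hours 8 + 9 + 2 + 3 = 22 ≤ 23, interest score 12 + 10 + 18 + 9 = 49.
Robotics + Networks + Graphics + Crypto + Systems: credit hours 8 + 2 + 8 + 2 + 3 = 23 ≤ 23, interest score 12 + 2 + 6 + 18 + 9 = 47.
Robotics + Graphics + Crypto + Systems: credit hours 8 + 8 + 2 + 3 = 21 ≤ 23, interest score 12 + 6 + 18 + 9 = 45.
Best is Robotics, Compilers, Crypto, and Systems with total interest score 49.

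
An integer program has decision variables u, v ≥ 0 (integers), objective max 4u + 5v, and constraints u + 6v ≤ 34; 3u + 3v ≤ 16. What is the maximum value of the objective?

Relaxing integrality, the LP optimum is 26.67 at (u,v) = (0, 5.33), which is not an integer point.
(u,v)=(0,5) is feasible, giving 25.
(u,v)=(1,4) is feasible, giving 24.
(u,v)=(0,4) is feasible, giving 20.
Maximum is 25 at (u,v)=(0,5).

25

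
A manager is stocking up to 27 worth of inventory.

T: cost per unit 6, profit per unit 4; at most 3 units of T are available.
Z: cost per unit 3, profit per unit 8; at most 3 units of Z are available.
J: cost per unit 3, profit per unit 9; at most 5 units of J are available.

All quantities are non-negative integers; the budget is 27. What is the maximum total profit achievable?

This is a bounded integer knapsack.
1×T, 2×Z, and 5×J: cost 27 ≤ 27, profit 1·4 + 2·8 + 5·9 = 65.
3×Z and 5×J: cost 24 ≤ 27, profit 3·8 + 5·9 = 69.
Best is 69.

69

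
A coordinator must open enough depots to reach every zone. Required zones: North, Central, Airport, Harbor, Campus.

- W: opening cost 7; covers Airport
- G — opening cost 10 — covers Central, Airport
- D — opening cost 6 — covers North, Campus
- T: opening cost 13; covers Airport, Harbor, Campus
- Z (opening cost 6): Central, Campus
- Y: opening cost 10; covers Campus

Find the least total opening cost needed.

25

The greedy cost-per-new-zone heuristic would pick D, G, and T for 29, but a cheaper cover exists.
Choose D, T, and Z: together they cover North, Central, Airport, Harbor, Campus — every zone.
Total opening cost: 6 + 13 + 6 = 25.
No cover costs less than 25.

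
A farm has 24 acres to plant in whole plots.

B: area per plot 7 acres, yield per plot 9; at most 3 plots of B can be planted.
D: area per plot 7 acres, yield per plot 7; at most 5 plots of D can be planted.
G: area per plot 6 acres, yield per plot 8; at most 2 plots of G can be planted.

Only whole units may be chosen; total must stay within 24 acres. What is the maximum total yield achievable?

Take 3×B: area 21 ≤ 24, yield 3·9 = 27.
No other integer combination yields more.

27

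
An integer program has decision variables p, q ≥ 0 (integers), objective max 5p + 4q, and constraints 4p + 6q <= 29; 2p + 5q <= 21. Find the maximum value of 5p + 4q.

35

Relaxing integrality, the LP optimum is 36.25 at (p,q) = (7.25, 0), which is not an integer point.
(p,q)=(7,0): 4·7+6·0=28≤29, 2·7+5·0=14≤21, objective 35.
(p,q)=(6,0): 4·6+6·0=24≤29, 2·6+5·0=12≤21, objective 30.
No feasible integer point exceeds 35.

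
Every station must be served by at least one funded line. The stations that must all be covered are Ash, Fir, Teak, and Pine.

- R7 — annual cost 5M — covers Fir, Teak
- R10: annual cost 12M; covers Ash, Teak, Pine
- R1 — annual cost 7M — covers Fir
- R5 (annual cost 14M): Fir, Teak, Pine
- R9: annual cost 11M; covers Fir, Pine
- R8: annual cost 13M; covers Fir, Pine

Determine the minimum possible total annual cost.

Choose R7 and R10: together they cover Ash, Fir, Teak, Pine — every station.
Total annual cost: 5 + 12 = 17.
No cover costs less than 17.

17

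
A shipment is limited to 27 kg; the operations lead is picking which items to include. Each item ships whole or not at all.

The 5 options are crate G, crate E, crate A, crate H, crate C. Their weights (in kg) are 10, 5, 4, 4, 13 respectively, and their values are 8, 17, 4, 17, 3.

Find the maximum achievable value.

46

Allowing fractional choices, the relaxed optimum would be about 46.9, but items are indivisible.
crate E + crate A + crate H + crate C: weight 5 + 4 + 4 + 13 = 26 ≤ 27, value 17 + 4 + 17 + 3 = 41.
crate G + crate E + crate A + crate H: weight 10 + 5 + 4 + 4 = 23 ≤ 27, value 8 + 17 + 4 + 17 = 46.
crate G + crate E + crate H: weight 10 + 5 + 4 = 19 ≤ 27, value 8 + 17 + 17 = 42.
Best is crate G, crate E, crate A, and crate H with total value 46.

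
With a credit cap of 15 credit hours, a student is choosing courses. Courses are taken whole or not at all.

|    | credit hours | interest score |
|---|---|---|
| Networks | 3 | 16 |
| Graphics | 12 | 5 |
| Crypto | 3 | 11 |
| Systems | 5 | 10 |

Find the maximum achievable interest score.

This is an integer program with binary decision variables.
Networks + Systems: credit hours 3 + 5 = 8 ≤ 15, interest score 16 + 10 = 26.
Networks + Crypto + Systems: credit hours 3 + 3 + 5 = 11 ≤ 15, interest score 16 + 11 + 10 = 37.
Networks + Crypto: credit hours 3 + 3 = 6 ≤ 15, interest score 16 + 11 = 27.
Best is Networks, Crypto, and Systems with total interest score 37.

37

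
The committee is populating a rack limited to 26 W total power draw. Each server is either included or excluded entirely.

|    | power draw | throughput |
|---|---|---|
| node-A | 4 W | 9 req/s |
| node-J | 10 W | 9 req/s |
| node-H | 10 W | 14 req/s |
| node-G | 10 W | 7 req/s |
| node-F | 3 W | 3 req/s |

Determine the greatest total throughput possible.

32

node-A + node-H + node-G: power draw 4 + 10 + 10 = 24 ≤ 26, throughput 9 + 14 + 7 = 30.
node-A + node-J + node-H: power draw 4 + 10 + 10 = 24 ≤ 26, throughput 9 + 9 + 14 = 32.
Best is node-A, node-J, and node-H with total throughput 32.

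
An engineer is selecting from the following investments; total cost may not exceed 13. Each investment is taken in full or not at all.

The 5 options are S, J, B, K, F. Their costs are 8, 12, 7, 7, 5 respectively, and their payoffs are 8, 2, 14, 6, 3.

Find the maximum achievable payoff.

17

Allowing fractional choices, the relaxed optimum would be about 20.0, but investments are indivisible.
S + F: cost 8 + 5 = 13 ≤ 13, payoff 8 + 3 = 11.
B: cost 7 ≤ 13, payoff 14.
B + F: cost 7 + 5 = 12 ≤ 13, payoff 14 + 3 = 17.
Best is B and F with total payoff 17.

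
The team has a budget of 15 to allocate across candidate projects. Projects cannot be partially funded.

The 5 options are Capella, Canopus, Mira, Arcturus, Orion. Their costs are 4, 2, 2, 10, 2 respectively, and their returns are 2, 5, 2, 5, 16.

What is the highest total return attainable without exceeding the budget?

26

Allowing fractional choices, the relaxed optimum would be about 27.5, but projects are indivisible.
Capella + Canopus + Mira + Orion: cost 4 + 2 + 2 + 2 = 10 ≤ 15, return 2 + 5 + 2 + 16 = 25.
Canopus + Arcturus + Orion: cost 2 + 10 + 2 = 14 ≤ 15, return 5 + 5 + 16 = 26.
Best is Canopus, Arcturus, and Orion with total return 26.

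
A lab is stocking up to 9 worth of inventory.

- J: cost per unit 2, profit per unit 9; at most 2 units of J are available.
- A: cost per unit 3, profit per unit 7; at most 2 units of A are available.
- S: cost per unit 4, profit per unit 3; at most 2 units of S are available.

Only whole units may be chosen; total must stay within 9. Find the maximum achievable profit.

25

Take 2×J and 1×A: cost 7 ≤ 9, profit 2·9 + 1·7 = 25.
J has the best ratio (9/2) and is taken to its limit of 2; remaining capacity is filled optimally with the others.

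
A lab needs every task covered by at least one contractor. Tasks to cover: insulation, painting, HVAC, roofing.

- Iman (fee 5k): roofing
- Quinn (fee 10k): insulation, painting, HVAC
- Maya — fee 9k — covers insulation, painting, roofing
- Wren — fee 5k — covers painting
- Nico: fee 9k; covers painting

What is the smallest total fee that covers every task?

The greedy cost-per-new-task heuristic would pick Maya and Quinn for 19, but a cheaper cover exists.
Choose Iman and Quinn: together they cover insulation, painting, HVAC, roofing — every task.
Total fee: 5 + 10 = 15.
No cover costs less than 15.

15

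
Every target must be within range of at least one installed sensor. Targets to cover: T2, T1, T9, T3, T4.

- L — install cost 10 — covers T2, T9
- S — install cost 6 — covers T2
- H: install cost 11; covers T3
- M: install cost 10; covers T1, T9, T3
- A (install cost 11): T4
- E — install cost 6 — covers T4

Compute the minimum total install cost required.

22

Choose S, M, and E: together they cover T2, T1, T9, T3, T4 — every target.
Total install cost: 6 + 10 + 6 = 22.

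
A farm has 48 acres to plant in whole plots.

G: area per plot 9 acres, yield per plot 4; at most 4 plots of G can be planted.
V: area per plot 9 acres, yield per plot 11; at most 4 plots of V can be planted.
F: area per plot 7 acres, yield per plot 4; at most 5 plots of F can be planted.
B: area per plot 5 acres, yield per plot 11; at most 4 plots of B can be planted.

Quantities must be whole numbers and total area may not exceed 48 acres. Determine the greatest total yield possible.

Take 3×V and 4×B: area 47 ≤ 48, yield 3·11 + 4·11 = 77.
B has the best ratio (11/5) and is taken to its limit of 4; remaining capacity is filled optimally with the others.

77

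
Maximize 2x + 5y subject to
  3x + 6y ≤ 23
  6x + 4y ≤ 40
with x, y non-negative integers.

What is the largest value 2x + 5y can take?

17

(x,y)=(1,3) is feasible, giving 17.
(x,y)=(0,3) is feasible, giving 15.
(x,y)=(2,2) is feasible, giving 14.
No feasible integer point exceeds 17.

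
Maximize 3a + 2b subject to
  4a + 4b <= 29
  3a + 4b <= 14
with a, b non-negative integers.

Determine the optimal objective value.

(a,b)=(4,0) is feasible, giving 12.
(a,b)=(3,1) is feasible, giving 11.
(a,b)=(3,0) is feasible, giving 9.
The best lattice point is (4,0), giving 12.

12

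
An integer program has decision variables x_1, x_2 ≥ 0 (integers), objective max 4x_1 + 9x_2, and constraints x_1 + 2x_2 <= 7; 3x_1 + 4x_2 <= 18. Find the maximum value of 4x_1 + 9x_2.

The continuous relaxation peaks at (0, 3.5) with value 31.50; rounding to a feasible lattice point costs some objective.
(x_1,x_2)=(1,3): 1·1+2·3=7≤7, 3·1+4·3=15≤18, objective 31.
(x_1,x_2)=(0,3): 1·0+2·3=6≤7, 3·0+4·3=12≤18, objective 27.
Maximum is 31 at (x_1,x_2)=(1,3).

31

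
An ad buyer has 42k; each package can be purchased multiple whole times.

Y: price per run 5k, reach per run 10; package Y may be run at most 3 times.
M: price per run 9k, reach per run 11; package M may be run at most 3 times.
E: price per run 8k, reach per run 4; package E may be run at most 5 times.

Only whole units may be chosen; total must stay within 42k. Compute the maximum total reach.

63

Y has the best ratio (10/5); taking only Y gives at most 3×10 = 30 (stopped by the supply cap of 3).
Mixing does better — 3×Y and 3×M: price 42 ≤ 42, reach 3·10 + 3·11 = 63.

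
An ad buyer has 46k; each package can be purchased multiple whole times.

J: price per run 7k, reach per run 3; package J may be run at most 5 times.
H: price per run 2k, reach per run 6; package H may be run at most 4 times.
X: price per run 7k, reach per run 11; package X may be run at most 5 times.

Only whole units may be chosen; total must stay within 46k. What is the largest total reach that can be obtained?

H has the best ratio (6/2); taking only H gives at most 4×6 = 24 (stopped by the supply cap of 4).
Mixing does better — 4×H and 5×X: price 43 ≤ 46, reach 4·6 + 5·11 = 79.

79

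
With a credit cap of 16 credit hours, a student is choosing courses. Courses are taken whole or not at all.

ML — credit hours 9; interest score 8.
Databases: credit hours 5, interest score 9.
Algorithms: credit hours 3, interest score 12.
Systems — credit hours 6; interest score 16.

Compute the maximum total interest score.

Databases + Algorithms + Systems: credit hours 5 + 3 + 6 = 14 ≤ 16, interest score 9 + 12 + 16 = 37.
Algorithms + Systems: credit hours 3 + 6 = 9 ≤ 16, interest score 12 + 16 = 28.
Best is Databases, Algorithms, and Systems with total interest score 37.

37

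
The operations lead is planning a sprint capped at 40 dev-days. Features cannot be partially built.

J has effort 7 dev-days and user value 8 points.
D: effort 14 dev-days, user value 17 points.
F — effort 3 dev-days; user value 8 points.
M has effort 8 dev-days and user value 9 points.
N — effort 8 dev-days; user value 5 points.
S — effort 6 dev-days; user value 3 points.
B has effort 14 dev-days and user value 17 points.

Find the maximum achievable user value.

51

This is a 0-1 knapsack instance.
Allowing fractional choices, the relaxed optimum would be about 52.2, but features are indivisible.
D + F + M + B: effort 14 + 3 + 8 + 14 = 39 ≤ 40, user value 17 + 8 + 9 + 17 = 51.
J + D + F + B: effort 7 + 14 + 3 + 14 = 38 ≤ 40, user value 8 + 17 + 8 + 17 = 50.
Best is D, F, M, and B with total user value 51.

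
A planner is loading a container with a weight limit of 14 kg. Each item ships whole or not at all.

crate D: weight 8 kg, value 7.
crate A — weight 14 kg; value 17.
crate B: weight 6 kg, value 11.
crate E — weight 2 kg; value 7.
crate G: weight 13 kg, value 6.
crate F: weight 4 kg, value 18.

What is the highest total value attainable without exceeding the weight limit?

This is a 0-1 knapsack instance.
Allowing fractional choices, the relaxed optimum would be about 38.4, but items are indivisible.
crate D + crate E + crate F: weight 8 + 2 + 4 = 14 ≤ 14, value 7 + 7 + 18 = 32.
crate B + crate E + crate F: weight 6 + 2 + 4 = 12 ≤ 14, value 11 + 7 + 18 = 36.
Best is crate B, crate E, and crate F with total value 36.

36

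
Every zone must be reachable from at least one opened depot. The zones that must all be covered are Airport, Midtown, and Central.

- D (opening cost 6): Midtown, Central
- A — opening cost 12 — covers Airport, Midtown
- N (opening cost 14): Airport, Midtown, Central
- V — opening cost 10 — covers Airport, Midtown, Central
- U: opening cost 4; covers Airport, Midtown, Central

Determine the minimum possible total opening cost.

U alone covers Airport, Midtown, Central — every zone.
Total opening cost: 4.
No cover costs less than 4.

4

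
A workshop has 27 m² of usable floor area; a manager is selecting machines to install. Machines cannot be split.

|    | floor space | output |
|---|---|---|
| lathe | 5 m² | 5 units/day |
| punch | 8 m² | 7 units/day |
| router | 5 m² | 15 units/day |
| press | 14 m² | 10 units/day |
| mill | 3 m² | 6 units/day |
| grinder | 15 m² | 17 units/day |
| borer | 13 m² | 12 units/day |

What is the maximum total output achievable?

38

Take router, mill, and grinder: floor space 5 + 3 + 15 = 23 ≤ 27, output 15 + 6 + 17 = 38.
No feasible combination exceeds this.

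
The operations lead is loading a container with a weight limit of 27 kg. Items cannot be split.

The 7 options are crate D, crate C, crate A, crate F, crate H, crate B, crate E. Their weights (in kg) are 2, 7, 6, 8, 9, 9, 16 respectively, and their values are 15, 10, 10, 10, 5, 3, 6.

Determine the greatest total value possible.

45

Allowing fractional choices, the relaxed optimum would be about 47.2, but items are indivisible.
crate D + crate C + crate A + crate H: weight 2 + 7 + 6 + 9 = 24 ≤ 27, value 15 + 10 + 10 + 5 = 40.
crate D + crate C + crate A + crate F: weight 2 + 7 + 6 + 8 = 23 ≤ 27, value 15 + 10 + 10 + 10 = 45.
Best is crate D, crate C, crate A, and crate F with total value 45.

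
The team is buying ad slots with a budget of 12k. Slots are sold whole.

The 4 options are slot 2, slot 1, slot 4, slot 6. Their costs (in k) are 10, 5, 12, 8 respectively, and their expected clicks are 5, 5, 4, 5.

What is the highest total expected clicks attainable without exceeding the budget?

Allowing fractional choices, the relaxed optimum would be about 9.4, but ad slots are indivisible.
slot 2: cost 10 ≤ 12, expected clicks 5.
slot 1: cost 5 ≤ 12, expected clicks 5.
slot 6: cost 8 ≤ 12, expected clicks 5.
The maximum expected clicks is 5; one optimal choice is slot 1.

5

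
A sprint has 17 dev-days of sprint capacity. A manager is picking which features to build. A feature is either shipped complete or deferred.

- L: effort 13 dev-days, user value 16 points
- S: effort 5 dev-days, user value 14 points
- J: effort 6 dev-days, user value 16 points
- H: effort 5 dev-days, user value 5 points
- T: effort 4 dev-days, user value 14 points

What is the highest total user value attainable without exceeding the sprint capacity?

44

Take S, J, and T: effort 5 + 6 + 4 = 15 ≤ 17, user value 14 + 16 + 14 = 44.
No other feasible combination does better.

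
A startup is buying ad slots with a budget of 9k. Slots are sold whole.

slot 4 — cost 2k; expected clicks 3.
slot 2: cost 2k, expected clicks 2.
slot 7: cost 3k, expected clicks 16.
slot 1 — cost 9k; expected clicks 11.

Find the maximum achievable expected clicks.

21

Take slot 4, slot 2, and slot 7: cost 2 + 2 + 3 = 7 ≤ 9, expected clicks 3 + 2 + 16 = 21.
No other feasible combination does better.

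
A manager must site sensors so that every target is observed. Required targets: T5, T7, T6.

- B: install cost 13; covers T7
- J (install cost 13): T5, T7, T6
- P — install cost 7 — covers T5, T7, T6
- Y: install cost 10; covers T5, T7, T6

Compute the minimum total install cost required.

7

This is a weighted set-cover instance.
P alone covers T5, T7, T6 — every target.
Total install cost: 7.
No cover costs less than 7.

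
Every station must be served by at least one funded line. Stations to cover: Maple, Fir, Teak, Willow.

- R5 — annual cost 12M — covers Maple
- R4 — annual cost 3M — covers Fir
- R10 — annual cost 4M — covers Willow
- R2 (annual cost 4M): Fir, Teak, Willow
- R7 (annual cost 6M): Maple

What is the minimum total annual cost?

10

Choose R2 and R7: together they cover Maple, Fir, Teak, Willow — every station.
Total annual cost: 4 + 6 = 10.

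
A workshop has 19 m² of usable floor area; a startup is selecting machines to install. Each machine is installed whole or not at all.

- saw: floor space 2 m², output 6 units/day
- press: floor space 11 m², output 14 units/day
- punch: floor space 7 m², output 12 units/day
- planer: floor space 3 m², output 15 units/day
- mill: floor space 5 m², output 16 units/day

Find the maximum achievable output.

Treat it as a binary knapsack problem.
Take saw, punch, planer, and mill: floor space 2 + 7 + 3 + 5 = 17 ≤ 19, output 6 + 12 + 15 + 16 = 49.
No other feasible combination does better.

49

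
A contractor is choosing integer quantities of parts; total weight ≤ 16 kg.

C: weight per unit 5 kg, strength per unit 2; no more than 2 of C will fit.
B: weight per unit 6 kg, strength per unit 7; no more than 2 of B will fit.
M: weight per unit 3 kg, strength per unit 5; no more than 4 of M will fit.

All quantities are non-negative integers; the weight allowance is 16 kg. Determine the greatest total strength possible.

22

M has the best ratio (5/3); taking only M gives at most 4×5 = 20 (stopped by the supply cap of 4).
Mixing does better — 1×B and 3×M: weight 15 ≤ 16, strength 1·7 + 3·5 = 22.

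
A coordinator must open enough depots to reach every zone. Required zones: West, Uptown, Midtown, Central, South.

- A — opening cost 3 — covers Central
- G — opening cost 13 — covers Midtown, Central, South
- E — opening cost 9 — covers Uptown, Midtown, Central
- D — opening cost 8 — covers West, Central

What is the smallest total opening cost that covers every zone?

30

The greedy cost-per-new-zone heuristic would pick A, E, D, and G for 33, but a cheaper cover exists.
Choose G, E, and D: together they cover West, Uptown, Midtown, Central, South — every zone.
Total opening cost: 13 + 9 + 8 = 30.
No cover costs less than 30.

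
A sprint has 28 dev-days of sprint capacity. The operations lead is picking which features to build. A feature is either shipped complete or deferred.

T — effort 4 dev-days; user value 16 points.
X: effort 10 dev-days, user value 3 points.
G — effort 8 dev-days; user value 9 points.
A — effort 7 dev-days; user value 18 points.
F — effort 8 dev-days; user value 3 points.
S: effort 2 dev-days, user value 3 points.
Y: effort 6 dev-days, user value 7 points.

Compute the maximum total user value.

Allowing fractional choices, the relaxed optimum would be about 53.4, but features are indivisible.
T + A + F + S + Y: effort 4 + 7 + 8 + 2 + 6 = 27 ≤ 28, user value 16 + 18 + 3 + 3 + 7 = 47.
T + G + A + Y: effort 4 + 8 + 7 + 6 = 25 ≤ 28, user value 16 + 9 + 18 + 7 = 50.
T + G + A + S + Y: effort 4 + 8 + 7 + 2 + 6 = 27 ≤ 28, user value 16 + 9 + 18 + 3 + 7 = 53.
Best is T, G, A, S, and Y with total user value 53.

53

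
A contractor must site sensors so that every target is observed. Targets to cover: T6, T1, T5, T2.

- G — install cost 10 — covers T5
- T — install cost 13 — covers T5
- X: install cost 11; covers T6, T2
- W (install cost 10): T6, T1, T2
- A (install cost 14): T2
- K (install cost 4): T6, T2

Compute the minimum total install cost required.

The greedy cost-per-new-target heuristic would pick K, G, and W for 24, but a cheaper cover exists.
Choose G and W: together they cover T6, T1, T5, T2 — every target.
Total install cost: 10 + 10 = 20.
No cover costs less than 20.

20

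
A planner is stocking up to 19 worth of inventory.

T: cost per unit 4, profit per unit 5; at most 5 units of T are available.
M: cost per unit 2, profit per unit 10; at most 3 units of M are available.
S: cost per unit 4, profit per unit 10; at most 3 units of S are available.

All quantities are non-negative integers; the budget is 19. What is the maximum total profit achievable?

60

M has the best ratio (10/2); taking only M gives at most 3×10 = 30 (stopped by the supply cap of 3).
Mixing does better — 3×M and 3×S: cost 18 ≤ 19, profit 3·10 + 3·10 = 60.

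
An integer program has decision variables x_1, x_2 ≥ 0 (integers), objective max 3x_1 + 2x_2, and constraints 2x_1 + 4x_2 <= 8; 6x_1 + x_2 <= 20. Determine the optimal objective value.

Relaxing integrality, the LP optimum is 10.55 at (x_1,x_2) = (3.27, 0.364), which is not an integer point.
(x_1,x_2)=(3,0): 2·3+4·0=6≤8, 6·3+1·0=18≤20, objective 9.
(x_1,x_2)=(2,1): 2·2+4·1=8≤8, 6·2+1·1=13≤20, objective 8.
(x_1,x_2)=(2,0): 2·2+4·0=4≤8, 6·2+1·0=12≤20, objective 6.
No feasible integer point exceeds 9.

9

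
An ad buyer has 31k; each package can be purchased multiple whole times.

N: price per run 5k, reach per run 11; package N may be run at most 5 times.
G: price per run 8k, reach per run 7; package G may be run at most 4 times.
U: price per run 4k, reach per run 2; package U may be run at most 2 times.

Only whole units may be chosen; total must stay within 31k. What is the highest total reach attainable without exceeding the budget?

57

5×N: price 25 ≤ 31, reach 5·11 = 55.
5×N and 1×U: price 29 ≤ 31, reach 5·11 + 1·2 = 57.
Best is 57.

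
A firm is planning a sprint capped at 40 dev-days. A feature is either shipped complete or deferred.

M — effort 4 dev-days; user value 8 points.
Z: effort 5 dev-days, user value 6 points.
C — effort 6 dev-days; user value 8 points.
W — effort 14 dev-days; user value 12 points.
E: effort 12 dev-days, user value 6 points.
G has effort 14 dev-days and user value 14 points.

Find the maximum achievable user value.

Allowing fractional choices, the relaxed optimum would be about 45.4, but features are indivisible.
Z + C + W + G: effort 5 + 6 + 14 + 14 = 39 ≤ 40, user value 6 + 8 + 12 + 14 = 40.
M + C + W + G: effort 4 + 6 + 14 + 14 = 38 ≤ 40, user value 8 + 8 + 12 + 14 = 42.
M + Z + W + G: effort 4 + 5 + 14 + 14 = 37 ≤ 40, user value 8 + 6 + 12 + 14 = 40.
Best is M, C, W, and G with total user value 42.

42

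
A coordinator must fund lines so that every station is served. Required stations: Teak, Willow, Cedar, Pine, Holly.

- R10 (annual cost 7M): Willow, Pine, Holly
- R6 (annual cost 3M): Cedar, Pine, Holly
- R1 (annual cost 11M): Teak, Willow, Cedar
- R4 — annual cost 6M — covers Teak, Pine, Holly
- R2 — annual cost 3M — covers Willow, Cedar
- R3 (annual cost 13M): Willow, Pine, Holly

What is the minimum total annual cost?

Choose R4 and R2: together they cover Teak, Willow, Cedar, Pine, Holly — every station.
Total annual cost: 6 + 3 = 9.

9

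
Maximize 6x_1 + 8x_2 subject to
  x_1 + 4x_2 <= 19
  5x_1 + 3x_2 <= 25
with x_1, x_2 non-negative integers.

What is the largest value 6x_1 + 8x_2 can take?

44

The continuous relaxation peaks at (2.53, 4.12) with value 48.12; rounding to a feasible lattice point costs some objective.
(x_1,x_2)=(2,4): 1·2+4·4=18≤19, 5·2+3·4=22≤25, objective 44.
(x_1,x_2)=(3,3): 1·3+4·3=15≤19, 5·3+3·3=24≤25, objective 42.
The best lattice point is (2,4), giving 44.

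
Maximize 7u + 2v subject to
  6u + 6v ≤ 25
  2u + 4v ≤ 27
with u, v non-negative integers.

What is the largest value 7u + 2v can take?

28

(u,v)=(4,0): 6·4+6·0=24≤25, 2·4+4·0=8≤27, objective 28.
(u,v)=(3,1): 6·3+6·1=24≤25, 2·3+4·1=10≤27, objective 23.
(u,v)=(3,0): 6·3+6·0=18≤25, 2·3+4·0=6≤27, objective 21.
No feasible integer point exceeds 28.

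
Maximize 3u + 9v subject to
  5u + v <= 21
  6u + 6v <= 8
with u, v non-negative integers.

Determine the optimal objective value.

(u,v)=(0,1): 5·0+1·1=1≤21, 6·0+6·1=6≤8, objective 9.
(u,v)=(1,0): 5·1+1·0=5≤21, 6·1+6·0=6≤8, objective 3.
(u,v)=(0,0): 5·0+1·0=0≤21, 6·0+6·0=0≤8, objective 0.
The best lattice point is (0,1), giving 9.

9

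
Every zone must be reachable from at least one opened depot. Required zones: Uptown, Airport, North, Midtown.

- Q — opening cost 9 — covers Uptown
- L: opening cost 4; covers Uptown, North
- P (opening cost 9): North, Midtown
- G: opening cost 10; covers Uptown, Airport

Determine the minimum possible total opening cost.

19

The greedy cost-per-new-zone heuristic would pick L, P, and G for 23, but a cheaper cover exists.
Choose P and G: together they cover Uptown, Airport, North, Midtown — every zone.
Total opening cost: 9 + 10 = 19.
No cover costs less than 19.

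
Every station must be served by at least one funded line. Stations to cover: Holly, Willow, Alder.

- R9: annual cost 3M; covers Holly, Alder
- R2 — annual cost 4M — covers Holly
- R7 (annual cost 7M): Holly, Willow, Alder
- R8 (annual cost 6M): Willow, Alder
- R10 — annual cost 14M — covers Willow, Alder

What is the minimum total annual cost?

The greedy cost-per-new-station heuristic would pick R9 and R8 for 9, but a cheaper cover exists.
R7 alone covers Holly, Willow, Alder — every station.
Total annual cost: 7.
No cover costs less than 7.

7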